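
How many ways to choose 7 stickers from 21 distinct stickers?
C(21,7) = 21!/(7!×14!) = 116280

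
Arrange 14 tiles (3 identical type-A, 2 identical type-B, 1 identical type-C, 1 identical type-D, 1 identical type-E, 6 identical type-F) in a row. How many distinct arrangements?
14! / (3! × 2! × 1! × 1! × 1! × 6!) = 10090080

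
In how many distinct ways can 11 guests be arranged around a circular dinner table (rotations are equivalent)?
Circular: fix one position, arrange the rest. (11-1)! = 3628800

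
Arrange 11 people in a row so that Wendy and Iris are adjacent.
Treat as block: (11-1)! × 2! = 3628800 × 2 = 7257600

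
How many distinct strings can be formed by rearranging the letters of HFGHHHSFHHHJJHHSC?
17! / (1! × 2! × 1! × 9! × 2! × 2!) = 122522400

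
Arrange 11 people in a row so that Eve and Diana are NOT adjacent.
Total - adjacent = 11! - (11-1)!×2 = 39916800 - 7257600 = 32659200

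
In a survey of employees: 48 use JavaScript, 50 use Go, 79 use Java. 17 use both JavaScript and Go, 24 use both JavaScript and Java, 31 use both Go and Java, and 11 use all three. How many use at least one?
|A∪B∪C| = 48+50+79-17-24-31+11 = 116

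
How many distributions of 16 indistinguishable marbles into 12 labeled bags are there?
C(16+12-1, 12-1) = C(27, 11) = 13037895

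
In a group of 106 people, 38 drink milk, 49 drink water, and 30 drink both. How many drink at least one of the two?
|A∪B| = |A| + |B| - |A∩B| = 38 + 49 - 30 = 57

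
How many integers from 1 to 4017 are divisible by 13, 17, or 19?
⌊4017/13⌋+⌊4017/17⌋+⌊4017/19⌋ - ⌊4017/221⌋-⌊4017/247⌋-⌊4017/323⌋ + ⌊4017/4199⌋ = 309+236+211 - 18-16-12 + 0 = 710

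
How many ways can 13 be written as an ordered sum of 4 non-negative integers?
C(13+4-1, 4-1) = C(16, 3) = 560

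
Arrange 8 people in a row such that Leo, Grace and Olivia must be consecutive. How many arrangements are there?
Treat the 3 as one block: (8-3+1)! × 3! = 720 × 6 = 4320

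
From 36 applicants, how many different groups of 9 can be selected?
C(36,9) = 36!/(9!×27!) = 94143280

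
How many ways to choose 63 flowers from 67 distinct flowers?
C(67,63) = 67!/(63!×4!) = 766480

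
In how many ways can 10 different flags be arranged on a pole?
10! = 3628800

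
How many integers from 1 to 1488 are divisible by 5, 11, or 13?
⌊1488/5⌋+⌊1488/11⌋+⌊1488/13⌋ - ⌊1488/55⌋-⌊1488/65⌋-⌊1488/143⌋ + ⌊1488/715⌋ = 297+135+114 - 27-22-10 + 2 = 489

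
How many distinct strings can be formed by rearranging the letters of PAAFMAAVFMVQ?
12! / (4! × 1! × 2! × 2! × 1! × 2!) = 2494800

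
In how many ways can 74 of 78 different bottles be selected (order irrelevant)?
C(78,74) = 78!/(74!×4!) = 1426425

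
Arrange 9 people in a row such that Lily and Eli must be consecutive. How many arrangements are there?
Treat the 2 as one block: (9-2+1)! × 2! = 40320 × 2 = 80640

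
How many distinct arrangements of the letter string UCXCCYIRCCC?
11! / (1! × 1! × 1! × 1! × 1! × 6!) = 55440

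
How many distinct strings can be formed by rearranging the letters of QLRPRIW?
7! / (1! × 1! × 1! × 1! × 2! × 1!) = 2520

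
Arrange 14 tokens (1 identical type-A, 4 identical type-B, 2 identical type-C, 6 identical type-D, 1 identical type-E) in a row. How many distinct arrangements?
14! / (1! × 4! × 2! × 6! × 1!) = 2522520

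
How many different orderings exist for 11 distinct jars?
11! = 39916800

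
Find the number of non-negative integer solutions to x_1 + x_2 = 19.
C(19+2-1, 2-1) = C(20, 1) = 20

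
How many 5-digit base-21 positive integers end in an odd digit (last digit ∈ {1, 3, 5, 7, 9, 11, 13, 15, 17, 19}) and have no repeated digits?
Last∈{1,3,5,7,9,11,13,15,17,19}. Last=0: 0. Last nonzero: 10×19×P(19,3) = 1104660. Total = 1104660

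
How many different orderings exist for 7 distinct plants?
7! = 5040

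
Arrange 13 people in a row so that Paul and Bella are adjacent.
Treat as block: (13-1)! × 2! = 479001600 × 2 = 958003200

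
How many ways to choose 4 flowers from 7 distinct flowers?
C(7,4) = 7!/(4!×3!) = 35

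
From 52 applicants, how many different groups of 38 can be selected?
C(52,38) = 52!/(38!×14!) = 1768966344600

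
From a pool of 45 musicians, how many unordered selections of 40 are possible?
C(45,40) = 45!/(40!×5!) = 1221759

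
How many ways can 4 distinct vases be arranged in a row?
4! = 24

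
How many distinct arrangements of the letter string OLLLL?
5! / (1! × 4!) = 5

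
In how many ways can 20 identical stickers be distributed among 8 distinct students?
C(20+8-1, 8-1) = C(27, 7) = 888030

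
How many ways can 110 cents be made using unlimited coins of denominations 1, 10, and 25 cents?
Coefficient of x^110 in 1/(1-x^1) · 1/(1-x^10) · 1/(1-x^25). Case on j = number of 25-cent coins (j = 0..4); remainder r = 110 - 25j is made from {1,10} in ⌊r/10⌋+1 ways. r = 110, 85, 60, 35, 10 → 12 + 9 + 7 + 4 + 2 = 34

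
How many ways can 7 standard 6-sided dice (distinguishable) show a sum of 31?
Coefficient of x^31 in (x + x² + ... + x^6)^7. By inclusion-exclusion on dice exceeding 6: Σ_j (-1)^j C(7,j)·C(31-1-6j, 6) = C(7,0)·C(30,6) - C(7,1)·C(24,6) + C(7,2)·C(18,6) - C(7,3)·C(12,6) + C(7,4)·C(6,6) = 1·593775 - 7·134596 + 21·18564 - 35·924 + 35·1 = 9142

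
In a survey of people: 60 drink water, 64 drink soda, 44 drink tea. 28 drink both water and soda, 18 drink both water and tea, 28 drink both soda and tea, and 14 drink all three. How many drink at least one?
|A∪B∪C| = 60+64+44-28-18-28+14 = 108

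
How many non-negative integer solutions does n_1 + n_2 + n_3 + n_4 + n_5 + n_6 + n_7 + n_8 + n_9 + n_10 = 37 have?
C(37+10-1, 10-1) = C(46, 9) = 1101716330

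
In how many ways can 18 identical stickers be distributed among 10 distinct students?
C(18+10-1, 10-1) = C(27, 9) = 4686825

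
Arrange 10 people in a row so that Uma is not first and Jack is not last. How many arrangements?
By inclusion-exclusion: 10! - 2×(10-1)! + (10-2)! = 3628800 - 725760 + 40320 = 2943360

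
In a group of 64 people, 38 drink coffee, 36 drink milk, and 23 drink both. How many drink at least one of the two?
|A∪B| = |A| + |B| - |A∩B| = 38 + 36 - 23 = 51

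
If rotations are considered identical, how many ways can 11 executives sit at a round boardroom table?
Circular: fix one position, arrange the rest. (11-1)! = 3628800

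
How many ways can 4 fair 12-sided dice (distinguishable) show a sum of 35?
Coefficient of x^35 in (x + x² + ... + x^12)^4. By inclusion-exclusion on dice exceeding 12: Σ_j (-1)^j C(4,j)·C(35-1-12j, 3) = C(4,0)·C(34,3) - C(4,1)·C(22,3) + C(4,2)·C(10,3) = 1·5984 - 4·1540 + 6·120 = 544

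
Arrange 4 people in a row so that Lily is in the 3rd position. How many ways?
Fix one position: (4-1)! = 6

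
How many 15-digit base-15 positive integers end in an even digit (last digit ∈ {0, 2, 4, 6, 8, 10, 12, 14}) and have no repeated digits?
Last∈{0,2,4,6,8,10,12,14}. Last=0: 87178291200. Last nonzero: 7×13×P(13,13) = 566658892800. Total = 653837184000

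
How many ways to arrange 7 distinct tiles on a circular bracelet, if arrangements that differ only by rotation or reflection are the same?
(7-1)!/2 = 720/2 = 360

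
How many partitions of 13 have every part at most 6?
Let r_j(i) = number of partitions of i into parts ≤ j, for i = 0..13. r_1(i) = 1 for all i; r_j(i) = r_{j-1}(i) + r_j(i-j). Rows j = 2..6: ≤2: 1 1 2 2 3 3 4 4 5 5 6 6 7 7; ≤3: 1 1 2 3 4 5 7 8 10 12 14 16 19 21; ≤4: 1 1 2 3 5 6 9 11 15 18 23 27 34 39; ≤5: 1 1 2 3 5 7 10 13 18 23 30 37 47 57; ≤6: 1 1 2 3 5 7 11 14 20 26 35 44 58 71. r_6(13) = 71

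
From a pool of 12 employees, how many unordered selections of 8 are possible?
C(12,8) = 12!/(8!×4!) = 495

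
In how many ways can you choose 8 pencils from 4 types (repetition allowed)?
C(8+4-1, 4-1) = C(11, 3) = 165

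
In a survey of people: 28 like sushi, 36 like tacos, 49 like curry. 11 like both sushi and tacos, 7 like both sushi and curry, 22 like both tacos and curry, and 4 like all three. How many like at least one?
|A∪B∪C| = 28+36+49-11-7-22+4 = 77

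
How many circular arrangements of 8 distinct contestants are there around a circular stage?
Circular: fix one position, arrange the rest. (8-1)! = 5040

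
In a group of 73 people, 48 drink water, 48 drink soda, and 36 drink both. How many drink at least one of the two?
|A∪B| = |A| + |B| - |A∩B| = 48 + 48 - 36 = 60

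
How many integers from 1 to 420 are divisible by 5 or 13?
⌊420/5⌋ + ⌊420/13⌋ - ⌊420/65⌋ = 84 + 32 - 6 = 110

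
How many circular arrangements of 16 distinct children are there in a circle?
Circular: fix one position, arrange the rest. (16-1)! = 1307674368000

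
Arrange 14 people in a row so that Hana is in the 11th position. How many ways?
Fix one position: (14-1)! = 6227020800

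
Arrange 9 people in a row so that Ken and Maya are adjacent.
Treat as block: (9-1)! × 2! = 40320 × 2 = 80640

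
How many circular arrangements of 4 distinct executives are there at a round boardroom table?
Circular: fix one position, arrange the rest. (4-1)! = 6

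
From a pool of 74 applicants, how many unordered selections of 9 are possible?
C(74,9) = 74!/(9!×65!) = 110524147514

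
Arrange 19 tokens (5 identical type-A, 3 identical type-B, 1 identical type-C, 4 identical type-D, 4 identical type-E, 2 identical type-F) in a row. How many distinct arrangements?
19! / (5! × 3! × 1! × 4! × 4! × 2!) = 146659312800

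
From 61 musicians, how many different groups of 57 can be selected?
C(61,57) = 61!/(57!×4!) = 521855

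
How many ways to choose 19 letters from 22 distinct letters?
C(22,19) = 22!/(19!×3!) = 1540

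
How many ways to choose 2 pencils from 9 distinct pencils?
C(9,2) = 9!/(2!×7!) = 36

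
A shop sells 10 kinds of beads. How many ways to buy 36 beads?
C(36+10-1, 10-1) = C(45, 9) = 886163135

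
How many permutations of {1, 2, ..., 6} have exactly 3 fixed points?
Choose the 3 fixed points C(6,3) = 20, derange the rest: !3 = Σ_{j=0}^{3} (-1)^j·3!/j! = 6 - 6 + 3 - 1 = 2. Product = 20 × 2 = 40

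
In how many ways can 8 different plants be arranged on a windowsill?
8! = 40320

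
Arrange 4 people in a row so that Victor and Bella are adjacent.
Treat as block: (4-1)! × 2! = 6 × 2 = 12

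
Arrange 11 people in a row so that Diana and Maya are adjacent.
Treat as block: (11-1)! × 2! = 3628800 × 2 = 7257600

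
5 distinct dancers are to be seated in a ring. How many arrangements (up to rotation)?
Circular: fix one position, arrange the rest. (5-1)! = 24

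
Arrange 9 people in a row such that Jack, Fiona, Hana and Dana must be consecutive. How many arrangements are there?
Treat the 4 as one block: (9-4+1)! × 4! = 720 × 24 = 17280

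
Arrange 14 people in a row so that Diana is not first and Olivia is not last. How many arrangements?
By inclusion-exclusion: 14! - 2×(14-1)! + (14-2)! = 87178291200 - 12454041600 + 479001600 = 75203251200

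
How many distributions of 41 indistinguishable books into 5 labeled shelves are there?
C(41+5-1, 5-1) = C(45, 4) = 148995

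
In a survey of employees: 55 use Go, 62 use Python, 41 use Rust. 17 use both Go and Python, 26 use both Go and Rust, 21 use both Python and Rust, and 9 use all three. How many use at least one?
|A∪B∪C| = 55+62+41-17-26-21+9 = 103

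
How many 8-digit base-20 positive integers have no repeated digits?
First digit: 19 choices (nonzero). Then descending: 19 × 19 × 18 × 17 × 16 × 15 × 14 × 13 = 4825154880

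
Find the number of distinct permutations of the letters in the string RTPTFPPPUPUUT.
13! / (3! × 3! × 1! × 5! × 1!) = 1441440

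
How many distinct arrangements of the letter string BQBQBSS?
7! / (2! × 3! × 2!) = 210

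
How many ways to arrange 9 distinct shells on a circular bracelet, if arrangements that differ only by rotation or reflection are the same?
(9-1)!/2 = 40320/2 = 20160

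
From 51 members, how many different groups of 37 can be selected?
C(51,37) = 51!/(37!×14!) = 1292706174900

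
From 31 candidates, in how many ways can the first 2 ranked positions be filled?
P(31,2) = 31!/(31-2)! = 930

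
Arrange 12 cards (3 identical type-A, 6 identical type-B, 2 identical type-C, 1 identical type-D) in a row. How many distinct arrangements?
12! / (3! × 6! × 2! × 1!) = 55440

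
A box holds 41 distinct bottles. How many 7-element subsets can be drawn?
C(41,7) = 41!/(7!×34!) = 22481940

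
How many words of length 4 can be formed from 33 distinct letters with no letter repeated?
P(33,4) = 33!/(33-4)! = 982080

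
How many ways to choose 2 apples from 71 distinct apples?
C(71,2) = 71!/(2!×69!) = 2485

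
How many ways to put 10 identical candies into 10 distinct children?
C(10+10-1, 10-1) = C(19, 9) = 92378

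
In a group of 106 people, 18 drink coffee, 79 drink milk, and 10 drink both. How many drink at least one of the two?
|A∪B| = |A| + |B| - |A∩B| = 18 + 79 - 10 = 87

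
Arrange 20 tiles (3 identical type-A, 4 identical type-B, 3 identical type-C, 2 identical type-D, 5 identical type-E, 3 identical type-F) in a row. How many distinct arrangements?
20! / (3! × 4! × 3! × 2! × 5! × 3!) = 1955457504000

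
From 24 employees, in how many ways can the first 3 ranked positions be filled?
P(24,3) = 24!/(24-3)! = 12144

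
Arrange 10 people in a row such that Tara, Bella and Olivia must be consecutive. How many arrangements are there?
Treat the 3 as one block: (10-3+1)! × 3! = 40320 × 6 = 241920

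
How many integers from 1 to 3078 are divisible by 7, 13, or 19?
⌊3078/7⌋+⌊3078/13⌋+⌊3078/19⌋ - ⌊3078/91⌋-⌊3078/133⌋-⌊3078/247⌋ + ⌊3078/1729⌋ = 439+236+162 - 33-23-12 + 1 = 770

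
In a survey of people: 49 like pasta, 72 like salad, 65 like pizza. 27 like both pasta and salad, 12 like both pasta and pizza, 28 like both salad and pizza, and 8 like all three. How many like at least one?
|A∪B∪C| = 49+72+65-27-12-28+8 = 127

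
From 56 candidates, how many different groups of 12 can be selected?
C(56,12) = 56!/(12!×44!) = 558383307300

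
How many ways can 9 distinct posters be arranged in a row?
9! = 362880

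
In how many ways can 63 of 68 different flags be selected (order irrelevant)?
C(68,63) = 68!/(63!×5!) = 10424128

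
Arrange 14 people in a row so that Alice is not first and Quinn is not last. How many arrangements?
By inclusion-exclusion: 14! - 2×(14-1)! + (14-2)! = 87178291200 - 12454041600 + 479001600 = 75203251200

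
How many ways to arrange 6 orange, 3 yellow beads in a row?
9! / (6! × 3!) = 84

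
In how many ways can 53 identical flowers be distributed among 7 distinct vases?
C(53+7-1, 7-1) = C(59, 6) = 45057474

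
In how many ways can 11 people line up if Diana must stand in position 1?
Fix one position: (11-1)! = 3628800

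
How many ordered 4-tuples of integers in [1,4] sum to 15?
Coefficient of x^15 in (x + x² + ... + x^4)^4. By inclusion-exclusion on dice exceeding 4: Σ_j (-1)^j C(4,j)·C(15-1-4j, 3) = C(4,0)·C(14,3) - C(4,1)·C(10,3) + C(4,2)·C(6,3) = 1·364 - 4·120 + 6·20 = 4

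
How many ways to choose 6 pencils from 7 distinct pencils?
C(7,6) = 7!/(6!×1!) = 7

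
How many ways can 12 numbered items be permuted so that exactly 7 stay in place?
Choose the 7 fixed points C(12,7) = 792, derange the rest: !5 = Σ_{j=0}^{5} (-1)^j·5!/j! = 120 - 120 + 60 - 20 + 5 - 1 = 44. Product = 792 × 44 = 34848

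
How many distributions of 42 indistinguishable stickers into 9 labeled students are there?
C(42+9-1, 9-1) = C(50, 8) = 536878650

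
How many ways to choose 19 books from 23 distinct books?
C(23,19) = 23!/(19!×4!) = 8855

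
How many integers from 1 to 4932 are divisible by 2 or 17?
⌊4932/2⌋ + ⌊4932/17⌋ - ⌊4932/34⌋ = 2466 + 290 - 145 = 2611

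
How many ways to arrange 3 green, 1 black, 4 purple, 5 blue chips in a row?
13! / (3! × 1! × 4! × 5!) = 360360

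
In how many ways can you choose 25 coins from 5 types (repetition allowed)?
C(25+5-1, 5-1) = C(29, 4) = 23751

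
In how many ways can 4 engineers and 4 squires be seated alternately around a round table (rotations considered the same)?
Fix one of the engineers: (4-1)! ways for the remaining engineers, × 4! ways for the squires = 6 × 24 = 144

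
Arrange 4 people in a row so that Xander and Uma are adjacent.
Treat as block: (4-1)! × 2! = 6 × 2 = 12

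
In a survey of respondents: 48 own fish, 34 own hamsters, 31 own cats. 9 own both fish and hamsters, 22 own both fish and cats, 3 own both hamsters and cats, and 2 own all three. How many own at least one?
|A∪B∪C| = 48+34+31-9-22-3+2 = 81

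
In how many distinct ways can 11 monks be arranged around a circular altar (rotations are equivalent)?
Circular: fix one position, arrange the rest. (11-1)! = 3628800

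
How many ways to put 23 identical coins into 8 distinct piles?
C(23+8-1, 8-1) = C(30, 7) = 2035800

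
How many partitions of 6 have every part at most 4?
Let r_j(i) = number of partitions of i into parts ≤ j, for i = 0..6. r_1(i) = 1 for all i; r_j(i) = r_{j-1}(i) + r_j(i-j). Rows j = 2..4: ≤2: 1 1 2 2 3 3 4; ≤3: 1 1 2 3 4 5 7; ≤4: 1 1 2 3 5 6 9. r_4(6) = 9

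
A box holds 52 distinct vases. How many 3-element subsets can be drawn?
C(52,3) = 52!/(3!×49!) = 22100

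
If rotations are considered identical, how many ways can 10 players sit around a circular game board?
Circular: fix one position, arrange the rest. (10-1)! = 362880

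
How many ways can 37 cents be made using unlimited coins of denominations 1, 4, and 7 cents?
Coefficient of x^37 in 1/(1-x^1) · 1/(1-x^4) · 1/(1-x^7). Case on j = number of 7-cent coins (j = 0..5); remainder r = 37 - 7j is made from {1,4} in ⌊r/4⌋+1 ways. r = 37, 30, 23, 16, 9, 2 → 10 + 8 + 6 + 5 + 3 + 1 = 33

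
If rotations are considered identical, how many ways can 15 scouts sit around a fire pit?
Circular: fix one position, arrange the rest. (15-1)! = 87178291200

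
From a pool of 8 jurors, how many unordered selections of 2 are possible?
C(8,2) = 8!/(2!×6!) = 28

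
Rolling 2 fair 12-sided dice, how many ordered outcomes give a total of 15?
Coefficient of x^15 in (x + x² + ... + x^12)^2. By inclusion-exclusion on dice exceeding 12: Σ_j (-1)^j C(2,j)·C(15-1-12j, 1) = C(2,0)·C(14,1) - C(2,1)·C(2,1) = 1·14 - 2·2 = 10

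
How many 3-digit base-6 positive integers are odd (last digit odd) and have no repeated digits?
Last∈{1,3,5}. Last=0: 0. Last nonzero: 3×4×P(4,1) = 48. Total = 48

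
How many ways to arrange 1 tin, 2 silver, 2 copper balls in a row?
5! / (1! × 2! × 2!) = 30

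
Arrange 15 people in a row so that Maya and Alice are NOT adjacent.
Total - adjacent = 15! - (15-1)!×2 = 1307674368000 - 174356582400 = 1133317785600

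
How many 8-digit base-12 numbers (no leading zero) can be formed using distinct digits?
First digit: 11 choices (nonzero). Then descending: 11 × 11 × 10 × 9 × 8 × 7 × 6 × 5 = 18295200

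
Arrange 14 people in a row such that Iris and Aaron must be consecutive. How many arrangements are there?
Treat the 2 as one block: (14-2+1)! × 2! = 6227020800 × 2 = 12454041600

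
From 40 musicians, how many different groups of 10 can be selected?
C(40,10) = 40!/(10!×30!) = 847660528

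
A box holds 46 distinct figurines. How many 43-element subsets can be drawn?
C(46,43) = 46!/(43!×3!) = 15180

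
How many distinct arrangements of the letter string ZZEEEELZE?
9! / (1! × 5! × 3!) = 504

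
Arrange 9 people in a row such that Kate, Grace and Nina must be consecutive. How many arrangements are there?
Treat the 3 as one block: (9-3+1)! × 3! = 5040 × 6 = 30240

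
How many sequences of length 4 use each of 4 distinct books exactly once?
4! = 24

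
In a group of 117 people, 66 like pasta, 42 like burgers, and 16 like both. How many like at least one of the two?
|A∪B| = |A| + |B| - |A∩B| = 66 + 42 - 16 = 92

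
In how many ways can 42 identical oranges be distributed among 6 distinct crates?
C(42+6-1, 6-1) = C(47, 5) = 1533939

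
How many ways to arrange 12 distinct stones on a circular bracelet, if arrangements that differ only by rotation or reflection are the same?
(12-1)!/2 = 39916800/2 = 19958400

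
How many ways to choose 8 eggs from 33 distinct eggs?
C(33,8) = 33!/(8!×25!) = 13884156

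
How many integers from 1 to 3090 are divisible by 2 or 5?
⌊3090/2⌋ + ⌊3090/5⌋ - ⌊3090/10⌋ = 1545 + 618 - 309 = 1854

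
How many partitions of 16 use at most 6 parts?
By conjugation, equals partitions of 16 into parts ≤ 6. Let r_j(i) = number of partitions of i into parts ≤ j, for i = 0..16. r_1(i) = 1 for all i; r_j(i) = r_{j-1}(i) + r_j(i-j). Rows j = 2..6: ≤2: 1 1 2 2 3 3 4 4 5 5 6 6 7 7 8 8 9; ≤3: 1 1 2 3 4 5 7 8 10 12 14 16 19 21 24 27 30; ≤4: 1 1 2 3 5 6 9 11 15 18 23 27 34 39 47 54 64; ≤5: 1 1 2 3 5 7 10 13 18 23 30 37 47 57 70 84 101; ≤6: 1 1 2 3 5 7 11 14 20 26 35 44 58 71 90 110 136. r_6(16) = 136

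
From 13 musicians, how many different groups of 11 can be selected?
C(13,11) = 13!/(11!×2!) = 78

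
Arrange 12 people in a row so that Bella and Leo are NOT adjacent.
Total - adjacent = 12! - (12-1)!×2 = 479001600 - 79833600 = 399168000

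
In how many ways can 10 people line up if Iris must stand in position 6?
Fix one position: (10-1)! = 362880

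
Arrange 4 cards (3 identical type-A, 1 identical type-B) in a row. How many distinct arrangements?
4! / (3! × 1!) = 4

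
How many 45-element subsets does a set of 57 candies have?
C(57,45) = 57!/(45!×12!) = 707285522580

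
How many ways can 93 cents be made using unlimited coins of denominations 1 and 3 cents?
Coefficient of x^93 in 1/(1-x^1) · 1/(1-x^3). Use j coins of 3 for j = 0..⌊93/3⌋ = 31, the rest in 1s: 31 + 1 = 32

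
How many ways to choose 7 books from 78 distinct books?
C(78,7) = 78!/(7!×71!) = 2641902120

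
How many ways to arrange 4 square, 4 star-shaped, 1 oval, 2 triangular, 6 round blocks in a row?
17! / (4! × 4! × 1! × 2! × 6!) = 428828400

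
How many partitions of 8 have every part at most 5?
Let r_j(i) = number of partitions of i into parts ≤ j, for i = 0..8. r_1(i) = 1 for all i; r_j(i) = r_{j-1}(i) + r_j(i-j). Rows j = 2..5: ≤2: 1 1 2 2 3 3 4 4 5; ≤3: 1 1 2 3 4 5 7 8 10; ≤4: 1 1 2 3 5 6 9 11 15; ≤5: 1 1 2 3 5 7 10 13 18. r_5(8) = 18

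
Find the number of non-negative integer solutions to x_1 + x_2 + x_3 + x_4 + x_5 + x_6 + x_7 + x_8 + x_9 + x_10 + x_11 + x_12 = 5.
C(5+12-1, 12-1) = C(16, 11) = 4368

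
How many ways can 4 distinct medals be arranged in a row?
4! = 24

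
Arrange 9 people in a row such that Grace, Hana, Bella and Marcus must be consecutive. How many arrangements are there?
Treat the 4 as one block: (9-4+1)! × 4! = 720 × 24 = 17280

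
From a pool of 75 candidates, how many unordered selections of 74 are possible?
C(75,74) = 75!/(74!×1!) = 75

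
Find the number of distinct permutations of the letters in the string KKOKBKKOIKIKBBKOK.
17! / (2! × 3! × 3! × 9!) = 13613600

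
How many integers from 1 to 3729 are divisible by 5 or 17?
⌊3729/5⌋ + ⌊3729/17⌋ - ⌊3729/85⌋ = 745 + 219 - 43 = 921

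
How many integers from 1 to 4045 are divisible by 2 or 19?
⌊4045/2⌋ + ⌊4045/19⌋ - ⌊4045/38⌋ = 2022 + 212 - 106 = 2128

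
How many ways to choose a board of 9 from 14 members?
C(14,9) = 14!/(9!×5!) = 2002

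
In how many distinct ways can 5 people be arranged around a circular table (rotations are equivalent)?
Circular: fix one position, arrange the rest. (5-1)! = 24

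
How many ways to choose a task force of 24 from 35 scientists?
C(35,24) = 35!/(24!×11!) = 417225900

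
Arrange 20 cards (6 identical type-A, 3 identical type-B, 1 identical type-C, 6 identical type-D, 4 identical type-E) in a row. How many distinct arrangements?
20! / (6! × 3! × 1! × 6! × 4!) = 32590958400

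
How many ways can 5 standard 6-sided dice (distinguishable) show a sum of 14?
Coefficient of x^14 in (x + x² + ... + x^6)^5. By inclusion-exclusion on dice exceeding 6: Σ_j (-1)^j C(5,j)·C(14-1-6j, 4) = C(5,0)·C(13,4) - C(5,1)·C(7,4) = 1·715 - 5·35 = 540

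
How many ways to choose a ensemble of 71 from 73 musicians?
C(73,71) = 73!/(71!×2!) = 2628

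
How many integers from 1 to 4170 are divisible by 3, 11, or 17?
⌊4170/3⌋+⌊4170/11⌋+⌊4170/17⌋ - ⌊4170/33⌋-⌊4170/51⌋-⌊4170/187⌋ + ⌊4170/561⌋ = 1390+379+245 - 126-81-22 + 7 = 1792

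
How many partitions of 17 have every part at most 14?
Let r_j(i) = number of partitions of i into parts ≤ j, for i = 0..17. r_1(i) = 1 for all i; r_j(i) = r_{j-1}(i) + r_j(i-j). Rows j = 2..14: ≤2: 1 1 2 2 3 3 4 4 5 5 6 6 7 7 8 8 9 9; ≤3: 1 1 2 3 4 5 7 8 10 12 14 16 19 21 24 27 30 33; ≤4: 1 1 2 3 5 6 9 11 15 18 23 27 34 39 47 54 64 72; ≤5: 1 1 2 3 5 7 10 13 18 23 30 37 47 57 70 84 101 119; ≤6: 1 1 2 3 5 7 11 14 20 26 35 44 58 71 90 110 136 163; ≤7: 1 1 2 3 5 7 11 15 21 28 38 49 65 82 105 131 164 201; ≤8: 1 1 2 3 5 7 11 15 22 29 40 52 70 89 116 146 186 230; ≤9: 1 1 2 3 5 7 11 15 22 30 41 54 73 94 123 157 201 252; ≤10: 1 1 2 3 5 7 11 15 22 30 42 55 75 97 128 164 212 267; ≤11: 1 1 2 3 5 7 11 15 22 30 42 56 76 99 131 169 219 278; ≤12: 1 1 2 3 5 7 11 15 22 30 42 56 77 100 133 172 224 285; ≤13: 1 1 2 3 5 7 11 15 22 30 42 56 77 101 134 174 227 290; ≤14: 1 1 2 3 5 7 11 15 22 30 42 56 77 101 135 175 229 293. r_14(17) = 293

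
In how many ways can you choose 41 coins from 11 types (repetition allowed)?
C(41+11-1, 11-1) = C(51, 10) = 12777711870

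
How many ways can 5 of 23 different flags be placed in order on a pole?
P(23,5) = 23!/(23-5)! = 4037880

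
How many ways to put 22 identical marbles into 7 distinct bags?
C(22+7-1, 7-1) = C(28, 6) = 376740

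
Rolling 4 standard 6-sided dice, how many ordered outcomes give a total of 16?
Coefficient of x^16 in (x + x² + ... + x^6)^4. By inclusion-exclusion on dice exceeding 6: Σ_j (-1)^j C(4,j)·C(16-1-6j, 3) = C(4,0)·C(15,3) - C(4,1)·C(9,3) + C(4,2)·C(3,3) = 1·455 - 4·84 + 6·1 = 125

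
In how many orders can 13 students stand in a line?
13! = 6227020800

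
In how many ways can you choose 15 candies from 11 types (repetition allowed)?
C(15+11-1, 11-1) = C(25, 10) = 3268760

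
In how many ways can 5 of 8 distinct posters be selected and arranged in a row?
P(8,5) = 8!/(8-5)! = 6720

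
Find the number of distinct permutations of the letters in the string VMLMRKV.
7! / (1! × 2! × 2! × 1! × 1!) = 1260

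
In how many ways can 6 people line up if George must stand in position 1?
Fix one position: (6-1)! = 120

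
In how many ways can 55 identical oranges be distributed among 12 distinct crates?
C(55+12-1, 12-1) = C(66, 11) = 1074082795968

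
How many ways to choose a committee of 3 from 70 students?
C(70,3) = 70!/(3!×67!) = 54740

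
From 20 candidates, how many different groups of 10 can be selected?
C(20,10) = 20!/(10!×10!) = 184756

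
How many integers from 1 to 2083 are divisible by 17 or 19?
⌊2083/17⌋ + ⌊2083/19⌋ - ⌊2083/323⌋ = 122 + 109 - 6 = 225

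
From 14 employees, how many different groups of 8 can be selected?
C(14,8) = 14!/(8!×6!) = 3003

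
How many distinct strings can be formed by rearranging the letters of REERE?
5! / (3! × 2!) = 10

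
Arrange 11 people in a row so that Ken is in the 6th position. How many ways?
Fix one position: (11-1)! = 3628800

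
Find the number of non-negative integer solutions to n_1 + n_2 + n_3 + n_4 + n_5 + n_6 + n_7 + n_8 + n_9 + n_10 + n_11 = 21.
C(21+11-1, 11-1) = C(31, 10) = 44352165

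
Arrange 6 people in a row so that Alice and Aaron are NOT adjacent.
Total - adjacent = 6! - (6-1)!×2 = 720 - 240 = 480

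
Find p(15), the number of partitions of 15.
Pentagonal recurrence p(n) = p(n-1) + p(n-2) - p(n-5) - p(n-7) + p(n-12) + p(n-15) - ... gives p(0..14) = 1, 1, 2, 3, 5, 7, 11, 15, 22, 30, 42, 56, 77, 101, 135. p(15) = p(14) + p(13) - p(10) - p(8) + p(3) + p(0) = 135 + 101 - 42 - 22 + 3 + 1 = 176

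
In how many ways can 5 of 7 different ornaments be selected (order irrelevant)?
C(7,5) = 7!/(5!×2!) = 21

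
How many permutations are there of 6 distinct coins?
6! = 720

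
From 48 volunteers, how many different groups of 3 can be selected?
C(48,3) = 48!/(3!×45!) = 17296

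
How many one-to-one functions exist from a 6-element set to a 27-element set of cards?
P(27,6) = 27!/(27-6)! = 213127200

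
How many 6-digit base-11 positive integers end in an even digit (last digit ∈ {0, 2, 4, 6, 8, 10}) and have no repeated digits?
Last∈{0,2,4,6,8,10}. Last=0: 30240. Last nonzero: 5×9×P(9,4) = 136080. Total = 166320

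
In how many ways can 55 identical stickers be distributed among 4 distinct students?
C(55+4-1, 4-1) = C(58, 3) = 30856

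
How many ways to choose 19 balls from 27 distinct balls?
C(27,19) = 27!/(19!×8!) = 2220075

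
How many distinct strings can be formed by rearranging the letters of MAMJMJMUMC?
10! / (1! × 2! × 1! × 5! × 1!) = 15120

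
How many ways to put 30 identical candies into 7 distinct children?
C(30+7-1, 7-1) = C(36, 6) = 1947792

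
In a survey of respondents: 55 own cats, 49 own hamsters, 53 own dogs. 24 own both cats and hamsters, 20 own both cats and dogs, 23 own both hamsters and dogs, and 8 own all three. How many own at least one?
|A∪B∪C| = 55+49+53-24-20-23+8 = 98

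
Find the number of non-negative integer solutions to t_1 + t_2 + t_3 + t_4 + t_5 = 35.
C(35+5-1, 5-1) = C(39, 4) = 82251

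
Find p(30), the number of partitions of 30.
Pentagonal recurrence p(n) = p(n-1) + p(n-2) - p(n-5) - p(n-7) + p(n-12) + p(n-15) - ... gives p(0..29) = 1, 1, 2, 3, 5, 7, 11, 15, 22, 30, 42, 56, 77, 101, 135, 176, 231, 297, 385, 490, 627, 792, 1002, 1255, 1575, 1958, 2436, 3010, 3718, 4565. p(30) = p(29) + p(28) - p(25) - p(23) + p(18) + p(15) - p(8) - p(4) = 4565 + 3718 - 1958 - 1255 + 385 + 176 - 22 - 5 = 5604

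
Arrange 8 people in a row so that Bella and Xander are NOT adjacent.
Total - adjacent = 8! - (8-1)!×2 = 40320 - 10080 = 30240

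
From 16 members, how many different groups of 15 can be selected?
C(16,15) = 16!/(15!×1!) = 16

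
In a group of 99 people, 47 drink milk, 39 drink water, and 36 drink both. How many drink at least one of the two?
|A∪B| = |A| + |B| - |A∩B| = 47 + 39 - 36 = 50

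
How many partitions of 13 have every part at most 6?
Let r_j(i) = number of partitions of i into parts ≤ j, for i = 0..13. r_1(i) = 1 for all i; r_j(i) = r_{j-1}(i) + r_j(i-j). Rows j = 2..6: ≤2: 1 1 2 2 3 3 4 4 5 5 6 6 7 7; ≤3: 1 1 2 3 4 5 7 8 10 12 14 16 19 21; ≤4: 1 1 2 3 5 6 9 11 15 18 23 27 34 39; ≤5: 1 1 2 3 5 7 10 13 18 23 30 37 47 57; ≤6: 1 1 2 3 5 7 11 14 20 26 35 44 58 71. r_6(13) = 71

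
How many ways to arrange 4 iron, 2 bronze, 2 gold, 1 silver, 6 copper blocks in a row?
15! / (4! × 2! × 2! × 1! × 6!) = 18918900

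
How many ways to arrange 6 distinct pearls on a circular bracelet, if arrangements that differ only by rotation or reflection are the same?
(6-1)!/2 = 120/2 = 60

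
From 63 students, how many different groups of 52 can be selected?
C(63,52) = 63!/(52!×11!) = 615790256823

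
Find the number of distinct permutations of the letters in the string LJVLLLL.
7! / (5! × 1! × 1!) = 42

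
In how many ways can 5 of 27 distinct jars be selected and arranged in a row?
P(27,5) = 27!/(27-5)! = 9687600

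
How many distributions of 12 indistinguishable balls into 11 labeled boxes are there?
C(12+11-1, 11-1) = C(22, 10) = 646646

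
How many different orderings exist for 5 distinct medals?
5! = 120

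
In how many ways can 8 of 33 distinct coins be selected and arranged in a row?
P(33,8) = 33!/(33-8)! = 559809169920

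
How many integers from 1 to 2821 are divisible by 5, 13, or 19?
⌊2821/5⌋+⌊2821/13⌋+⌊2821/19⌋ - ⌊2821/65⌋-⌊2821/95⌋-⌊2821/247⌋ + ⌊2821/1235⌋ = 564+217+148 - 43-29-11 + 2 = 848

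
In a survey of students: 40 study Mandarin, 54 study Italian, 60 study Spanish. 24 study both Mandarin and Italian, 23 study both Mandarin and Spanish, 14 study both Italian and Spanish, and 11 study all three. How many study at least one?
|A∪B∪C| = 40+54+60-24-23-14+11 = 104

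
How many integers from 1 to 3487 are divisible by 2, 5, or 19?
⌊3487/2⌋+⌊3487/5⌋+⌊3487/19⌋ - ⌊3487/10⌋-⌊3487/38⌋-⌊3487/95⌋ + ⌊3487/190⌋ = 1743+697+183 - 348-91-36 + 18 = 2166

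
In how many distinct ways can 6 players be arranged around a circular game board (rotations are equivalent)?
Circular: fix one position, arrange the rest. (6-1)! = 120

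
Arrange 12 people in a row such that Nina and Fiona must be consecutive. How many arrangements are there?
Treat the 2 as one block: (12-2+1)! × 2! = 39916800 × 2 = 79833600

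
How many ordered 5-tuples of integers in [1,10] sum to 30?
Coefficient of x^30 in (x + x² + ... + x^10)^5. By inclusion-exclusion on dice exceeding 10: Σ_j (-1)^j C(5,j)·C(30-1-10j, 4) = C(5,0)·C(29,4) - C(5,1)·C(19,4) + C(5,2)·C(9,4) = 1·23751 - 5·3876 + 10·126 = 5631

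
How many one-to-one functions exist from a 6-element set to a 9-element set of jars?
P(9,6) = 9!/(9-6)! = 60480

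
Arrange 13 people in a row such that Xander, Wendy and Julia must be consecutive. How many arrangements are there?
Treat the 3 as one block: (13-3+1)! × 3! = 39916800 × 6 = 239500800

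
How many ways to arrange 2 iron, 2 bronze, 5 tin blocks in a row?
9! / (2! × 2! × 5!) = 756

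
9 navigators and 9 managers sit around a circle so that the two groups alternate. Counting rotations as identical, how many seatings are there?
Fix one of the navigators: (9-1)! ways for the remaining navigators, × 9! ways for the managers = 40320 × 362880 = 14631321600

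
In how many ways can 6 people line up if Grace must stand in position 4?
Fix one position: (6-1)! = 120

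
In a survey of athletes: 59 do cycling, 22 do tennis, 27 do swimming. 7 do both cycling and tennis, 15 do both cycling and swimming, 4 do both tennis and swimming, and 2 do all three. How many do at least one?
|A∪B∪C| = 59+22+27-7-15-4+2 = 84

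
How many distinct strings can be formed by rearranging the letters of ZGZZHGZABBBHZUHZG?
17! / (6! × 3! × 3! × 3! × 1! × 1!) = 2287084800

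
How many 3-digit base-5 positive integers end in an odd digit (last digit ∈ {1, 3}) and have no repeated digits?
Last∈{1,3}. Last=0: 0. Last nonzero: 2×3×P(3,1) = 18. Total = 18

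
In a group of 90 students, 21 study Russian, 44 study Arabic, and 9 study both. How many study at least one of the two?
|A∪B| = |A| + |B| - |A∩B| = 21 + 44 - 9 = 56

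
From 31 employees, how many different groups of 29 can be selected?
C(31,29) = 31!/(29!×2!) = 465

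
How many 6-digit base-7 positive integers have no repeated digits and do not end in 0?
Last digit: 6 nonzero choices. First digit: 5 (nonzero, ≠last). Middle 4: P(5,4) = 120. Total = 3600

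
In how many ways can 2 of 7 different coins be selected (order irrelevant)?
C(7,2) = 7!/(2!×5!) = 21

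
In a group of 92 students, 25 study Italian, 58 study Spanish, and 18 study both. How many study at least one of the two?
|A∪B| = |A| + |B| - |A∩B| = 25 + 58 - 18 = 65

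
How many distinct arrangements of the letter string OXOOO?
5! / (1! × 4!) = 5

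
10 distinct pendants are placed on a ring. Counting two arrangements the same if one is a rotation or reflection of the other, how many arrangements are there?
(10-1)!/2 = 362880/2 = 181440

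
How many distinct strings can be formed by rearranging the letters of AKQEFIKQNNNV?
12! / (1! × 3! × 2! × 1! × 2! × 1! × 1! × 1!) = 19958400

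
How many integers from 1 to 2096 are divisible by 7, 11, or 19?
⌊2096/7⌋+⌊2096/11⌋+⌊2096/19⌋ - ⌊2096/77⌋-⌊2096/133⌋-⌊2096/209⌋ + ⌊2096/1463⌋ = 299+190+110 - 27-15-10 + 1 = 548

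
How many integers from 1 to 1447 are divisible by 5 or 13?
⌊1447/5⌋ + ⌊1447/13⌋ - ⌊1447/65⌋ = 289 + 111 - 22 = 378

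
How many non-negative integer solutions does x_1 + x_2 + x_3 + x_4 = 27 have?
C(27+4-1, 4-1) = C(30, 3) = 4060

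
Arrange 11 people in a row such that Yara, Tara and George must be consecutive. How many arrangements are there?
Treat the 3 as one block: (11-3+1)! × 3! = 362880 × 6 = 2177280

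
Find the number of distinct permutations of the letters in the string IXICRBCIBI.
10! / (2! × 4! × 1! × 2! × 1!) = 37800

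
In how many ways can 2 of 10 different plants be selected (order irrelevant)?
C(10,2) = 10!/(2!×8!) = 45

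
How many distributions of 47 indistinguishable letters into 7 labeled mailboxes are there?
C(47+7-1, 7-1) = C(53, 6) = 22957480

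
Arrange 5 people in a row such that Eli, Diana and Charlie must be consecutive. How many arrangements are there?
Treat the 3 as one block: (5-3+1)! × 3! = 6 × 6 = 36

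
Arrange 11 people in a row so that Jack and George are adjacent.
Treat as block: (11-1)! × 2! = 3628800 × 2 = 7257600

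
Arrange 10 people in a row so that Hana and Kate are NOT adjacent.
Total - adjacent = 10! - (10-1)!×2 = 3628800 - 725760 = 2903040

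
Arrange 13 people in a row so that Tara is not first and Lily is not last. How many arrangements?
By inclusion-exclusion: 13! - 2×(13-1)! + (13-2)! = 6227020800 - 958003200 + 39916800 = 5308934400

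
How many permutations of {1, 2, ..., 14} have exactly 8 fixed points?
Choose the 8 fixed points C(14,8) = 3003, derange the rest: !6 = Σ_{j=0}^{6} (-1)^j·6!/j! = 720 - 720 + 360 - 120 + 30 - 6 + 1 = 265. Product = 3003 × 265 = 795795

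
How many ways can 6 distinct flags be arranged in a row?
6! = 720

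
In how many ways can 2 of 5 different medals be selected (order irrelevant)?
C(5,2) = 5!/(2!×3!) = 10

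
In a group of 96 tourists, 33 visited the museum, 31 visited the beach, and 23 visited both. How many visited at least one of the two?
|A∪B| = |A| + |B| - |A∩B| = 33 + 31 - 23 = 41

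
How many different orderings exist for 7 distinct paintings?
7! = 5040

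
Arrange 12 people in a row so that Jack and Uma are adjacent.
Treat as block: (12-1)! × 2! = 39916800 × 2 = 79833600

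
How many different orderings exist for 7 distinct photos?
7! = 5040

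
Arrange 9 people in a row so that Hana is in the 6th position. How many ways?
Fix one position: (9-1)! = 40320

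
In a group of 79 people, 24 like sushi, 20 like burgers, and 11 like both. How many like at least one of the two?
|A∪B| = |A| + |B| - |A∩B| = 24 + 20 - 11 = 33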